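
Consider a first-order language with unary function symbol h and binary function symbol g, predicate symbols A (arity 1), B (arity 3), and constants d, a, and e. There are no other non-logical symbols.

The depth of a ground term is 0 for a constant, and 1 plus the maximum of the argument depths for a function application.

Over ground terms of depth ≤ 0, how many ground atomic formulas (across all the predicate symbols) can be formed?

30

First count ground terms of depth ≤ 0.
Let N_k = |{terms of depth ≤ k}|. Then N_0 = 3 and N_k = 3 + N_{k-1} + N_{k-1}^2 for k ≥ 1 (one summand per function symbol, arity giving the exponent).
N_0 = 3
So |H| = 3.
A ground atom is a predicate applied to a tuple of terms from H, so the count is the sum over predicates of |H|^arity:
  A: 3;  B: 3^3 = 27
Total ground atoms: 3 + 27 = 30.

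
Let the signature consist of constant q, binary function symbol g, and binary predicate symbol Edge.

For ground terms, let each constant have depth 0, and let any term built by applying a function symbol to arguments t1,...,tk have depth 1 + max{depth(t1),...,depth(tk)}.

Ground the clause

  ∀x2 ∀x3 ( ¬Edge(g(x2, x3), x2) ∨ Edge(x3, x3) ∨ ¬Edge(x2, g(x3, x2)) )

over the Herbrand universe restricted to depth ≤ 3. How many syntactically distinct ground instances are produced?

676

Ground terms of depth ≤ 3:
  If N_k denotes the number of depth-≤k ground terms, the 1 constant gives N_0 = 1, and each function symbol of arity r contributes N_{k-1}^r new terms at level k: N_k = 1 + N_{k-1}^2.
  N_0 = 1
  N_1 = 1 + 1^2 = 2
  N_2 = 1 + 2^2 = 5
  N_3 = 1 + 5^2 = 26
So there are 26 ground terms available for substitution.
The body mentions every one of the 2 quantified variables; since ground terms form a free algebra, no two substitutions collapse to the same formula.
Number of ground instances = 26^2 = 676.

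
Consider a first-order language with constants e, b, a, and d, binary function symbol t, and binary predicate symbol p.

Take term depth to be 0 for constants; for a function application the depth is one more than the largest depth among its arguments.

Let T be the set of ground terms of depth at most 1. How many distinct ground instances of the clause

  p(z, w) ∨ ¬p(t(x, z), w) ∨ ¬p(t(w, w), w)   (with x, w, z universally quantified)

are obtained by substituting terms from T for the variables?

8000

Ground terms of depth ≤ 1:
  Write N_k for the number of ground terms of depth ≤ k. A term of depth ≤ k is either a constant or a function symbol applied to arguments of depth ≤ k−1, so N_k = 4 + N_{k-1}^2.
  N_0 = 4
  N_1 = 4 + 4^2 = 20
So there are 20 ground terms available for substitution.
Each of x, w, z ranges independently over the available ground terms, and distinct assignments produce distinct instances.
Number of ground instances = 20^3 = 8000.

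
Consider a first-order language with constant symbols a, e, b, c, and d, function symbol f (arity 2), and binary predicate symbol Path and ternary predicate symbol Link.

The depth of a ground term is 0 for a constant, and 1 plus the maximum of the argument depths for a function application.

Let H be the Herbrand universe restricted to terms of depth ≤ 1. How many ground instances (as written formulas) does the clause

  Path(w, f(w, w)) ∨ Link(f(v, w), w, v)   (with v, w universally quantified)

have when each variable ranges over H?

900

Ground terms of depth ≤ 1:
  Write N_k for the number of ground terms of depth ≤ k. A term of depth ≤ k is either a constant or a function symbol applied to arguments of depth ≤ k−1, so N_k = 5 + N_{k-1}^2.
  N_0 = 5
  N_1 = 5 + 5^2 = 30
So there are 30 ground terms available for substitution.
There are 2 variables to instantiate (v, w), each occurring in at least one literal, so different choices give different ground instances.
Number of ground instances = 30^2 = 900.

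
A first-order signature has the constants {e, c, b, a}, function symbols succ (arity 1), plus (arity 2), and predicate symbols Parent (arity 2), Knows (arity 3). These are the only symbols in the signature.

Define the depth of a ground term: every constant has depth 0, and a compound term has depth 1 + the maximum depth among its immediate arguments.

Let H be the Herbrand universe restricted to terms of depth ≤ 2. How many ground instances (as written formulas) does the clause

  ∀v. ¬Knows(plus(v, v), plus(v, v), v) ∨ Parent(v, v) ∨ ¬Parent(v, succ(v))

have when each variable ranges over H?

604

Ground terms of depth ≤ 2:
  Let N_k count ground terms of depth at most k. Each non-constant term of depth ≤ k is some function symbol applied to depth-≤(k−1) arguments, giving N_k = 4 + N_{k-1} + N_{k-1}^2.
  N_0 = 4
  N_1 = 4 + 4 + 4^2 = 24
  N_2 = 4 + 24 + 24^2 = 604
So there are 604 ground terms available for substitution.
There is 1 variable to instantiate (v),  occurring in at least one literal, so different choices give different ground instances.
Number of ground instances = 604.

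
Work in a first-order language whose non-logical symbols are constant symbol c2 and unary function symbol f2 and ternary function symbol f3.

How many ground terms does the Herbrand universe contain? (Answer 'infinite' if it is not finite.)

The signature has at least one function symbol (f2, arity 1) and at least one constant (c2).
Iterating f2 gives infinitely many distinct ground terms: c2, f2(c2), f2(f2(c2)), ...
So the Herbrand universe is infinite.

infinite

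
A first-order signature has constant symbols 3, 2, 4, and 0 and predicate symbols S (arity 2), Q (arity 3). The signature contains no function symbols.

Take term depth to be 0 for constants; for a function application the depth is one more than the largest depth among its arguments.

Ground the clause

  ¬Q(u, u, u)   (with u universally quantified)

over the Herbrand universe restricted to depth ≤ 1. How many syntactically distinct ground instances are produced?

4

Ground terms of depth ≤ 1:
  With no function symbols every ground term is a constant, so there are exactly 4 ground terms at every depth bound.
  N_0 = 4
  N_1 = 4
So there are 4 ground terms available for substitution.
There is 1 variable to instantiate (u),  occurring in at least one literal, so different choices give different ground instances.
Number of ground instances = 4.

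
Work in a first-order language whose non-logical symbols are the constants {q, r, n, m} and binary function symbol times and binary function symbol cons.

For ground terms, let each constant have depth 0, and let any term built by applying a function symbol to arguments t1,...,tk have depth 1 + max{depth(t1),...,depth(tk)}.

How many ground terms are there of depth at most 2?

2596

Count level by level. With function symbols times/2, cons/2, the terms of depth ≤ k are the 4 constants together with each function applied to depth-≤(k−1) tuples, so N_k = 4 + N_{k-1}^2 + N_{k-1}^2.
N_0 = 4
N_1 = 4 + 4^2 + 4^2 = 36
N_2 = 4 + 36^2 + 36^2 = 2596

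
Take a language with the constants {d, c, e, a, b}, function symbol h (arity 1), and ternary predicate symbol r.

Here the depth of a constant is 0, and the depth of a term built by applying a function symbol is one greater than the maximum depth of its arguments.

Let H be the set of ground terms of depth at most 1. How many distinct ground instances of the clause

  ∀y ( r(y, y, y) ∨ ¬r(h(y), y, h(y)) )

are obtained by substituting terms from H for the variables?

10

Ground terms of depth ≤ 1:
  Let N_k = |{terms of depth ≤ k}|. Then N_0 = 5 and N_k = 5 + N_{k-1} for k ≥ 1 (one summand per function symbol, arity giving the exponent).
  N_0 = 5
  N_1 = 5 + 5 = 10
So there are 10 ground terms available for substitution.
The body mentions the single quantified variable y; since ground terms form a free algebra, no two substitutions collapse to the same formula.
Number of ground instances = 10.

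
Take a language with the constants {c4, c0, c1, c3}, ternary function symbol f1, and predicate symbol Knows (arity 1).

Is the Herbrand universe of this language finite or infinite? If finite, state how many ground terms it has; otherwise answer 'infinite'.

infinite

The signature has at least one function symbol (f1, arity 3) and at least one constant (c4).
Iterating f1 gives infinitely many distinct ground terms: c4, f1(c4, c4, c4), f1(f1(c4, c4, c4), f1(c4, c4, c4), f1(c4, c4, c4)), ...
So the Herbrand universe is infinite.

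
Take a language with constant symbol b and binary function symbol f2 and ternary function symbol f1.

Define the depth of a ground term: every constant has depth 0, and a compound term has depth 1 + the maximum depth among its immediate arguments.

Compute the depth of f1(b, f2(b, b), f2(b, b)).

depth(f2(b, b)) = 1 + max(0, 0) = 1
depth(f1(b, f2(b, b), f2(b, b))) = 1 + max(0, 1, 1) = 2

2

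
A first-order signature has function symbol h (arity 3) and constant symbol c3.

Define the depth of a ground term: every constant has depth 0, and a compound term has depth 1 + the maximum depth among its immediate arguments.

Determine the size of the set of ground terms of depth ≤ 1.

Let N_k count ground terms of depth at most k. Each non-constant term of depth ≤ k is some function symbol applied to depth-≤(k−1) arguments, giving N_k = 1 + N_{k-1}^3.
N_0 = 1
N_1 = 1 + 1^3 = 2

2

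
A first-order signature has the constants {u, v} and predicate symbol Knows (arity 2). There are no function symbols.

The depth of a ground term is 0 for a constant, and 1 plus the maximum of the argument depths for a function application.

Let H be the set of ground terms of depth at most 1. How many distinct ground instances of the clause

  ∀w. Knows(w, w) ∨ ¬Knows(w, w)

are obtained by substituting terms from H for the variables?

Ground terms of depth ≤ 1:
  With no function symbols every ground term is a constant, so there are exactly 2 ground terms at every depth bound.
  N_0 = 2
  N_1 = 2
  Explicitly: u, v.
So there are 2 ground terms available for substitution.
The variable w ranges independently over the available ground terms, and distinct assignments produce distinct instances.
Number of ground instances = 2.

2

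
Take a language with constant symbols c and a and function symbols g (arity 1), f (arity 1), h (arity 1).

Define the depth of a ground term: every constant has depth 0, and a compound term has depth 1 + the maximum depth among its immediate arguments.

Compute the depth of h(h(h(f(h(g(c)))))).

6

depth(g(c)) = 1 + depth(c) = 1 + 0 = 1
depth(h(g(c))) = 1 + depth(g(c)) = 1 + 1 = 2
depth(f(h(g(c)))) = 1 + depth(h(g(c))) = 1 + 2 = 3
depth(h(f(h(g(c))))) = 1 + depth(f(h(g(c)))) = 1 + 3 = 4
depth(h(h(f(h(g(c)))))) = 1 + depth(h(f(h(g(c))))) = 1 + 4 = 5
depth(h(h(h(f(h(g(c))))))) = 1 + depth(h(h(f(h(g(c)))))) = 1 + 5 = 6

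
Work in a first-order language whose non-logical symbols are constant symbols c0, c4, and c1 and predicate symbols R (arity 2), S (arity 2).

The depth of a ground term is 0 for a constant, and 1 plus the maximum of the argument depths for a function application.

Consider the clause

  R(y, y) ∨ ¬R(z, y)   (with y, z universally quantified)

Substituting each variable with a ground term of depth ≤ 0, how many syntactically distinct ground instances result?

9

Ground terms of depth ≤ 0:
  With no function symbols every ground term is a constant, so there are exactly 3 ground terms at every depth bound.
  N_0 = 3
  Explicitly: c0, c4, c1.
So there are 3 ground terms available for substitution.
Each of y, z ranges independently over the available ground terms, and distinct assignments produce distinct instances.
Number of ground instances = 3^2 = 9.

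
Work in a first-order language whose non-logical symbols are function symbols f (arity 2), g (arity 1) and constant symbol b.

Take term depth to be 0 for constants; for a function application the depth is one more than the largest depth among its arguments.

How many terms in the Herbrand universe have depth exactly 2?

10

If N_k denotes the number of depth-≤k ground terms, the 1 constant gives N_0 = 1, and each function symbol of arity r contributes N_{k-1}^r new terms at level k: N_k = 1 + N_{k-1}^2 + N_{k-1}.
N_0 = 1
N_1 = 1 + 1^2 + 1 = 3
N_2 = 1 + 3^2 + 3 = 13
Terms of depth exactly 2: N_2 − N_1 = 13 − 3 = 10.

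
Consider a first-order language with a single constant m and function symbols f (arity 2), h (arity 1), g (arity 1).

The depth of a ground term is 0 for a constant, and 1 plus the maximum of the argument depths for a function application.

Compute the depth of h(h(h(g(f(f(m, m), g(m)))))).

6

depth(f(m, m)) = 1 + max(0, 0) = 1
depth(g(m)) = 1 + depth(m) = 1 + 0 = 1
depth(f(f(m, m), g(m))) = 1 + max(1, 1) = 2
depth(g(f(f(m, m), g(m)))) = 1 + depth(f(f(m, m), g(m))) = 1 + 2 = 3
depth(h(g(f(f(m, m), g(m))))) = 1 + depth(g(f(f(m, m), g(m)))) = 1 + 3 = 4
depth(h(h(g(f(f(m, m), g(m)))))) = 1 + depth(h(g(f(f(m, m), g(m))))) = 1 + 4 = 5
depth(h(h(h(g(f(f(m, m), g(m))))))) = 1 + depth(h(h(g(f(f(m, m), g(m)))))) = 1 + 5 = 6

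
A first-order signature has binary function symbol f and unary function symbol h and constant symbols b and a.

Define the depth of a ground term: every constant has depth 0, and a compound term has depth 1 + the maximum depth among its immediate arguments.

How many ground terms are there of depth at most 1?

8

Write N_k for the number of ground terms of depth ≤ k. A term of depth ≤ k is either a constant or a function symbol applied to arguments of depth ≤ k−1, so N_k = 2 + N_{k-1}^2 + N_{k-1}.
N_0 = 2
N_1 = 2 + 2^2 + 2 = 8
Explicitly: b, a, f(b, b), f(b, a), f(a, b), f(a, a), h(b), h(a).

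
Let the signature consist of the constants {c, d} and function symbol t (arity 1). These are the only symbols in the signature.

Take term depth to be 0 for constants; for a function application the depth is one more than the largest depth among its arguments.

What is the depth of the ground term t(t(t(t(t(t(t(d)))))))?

7

depth(t(d)) = 1 + depth(d) = 1 + 0 = 1
depth(t(t(d))) = 1 + depth(t(d)) = 1 + 1 = 2
depth(t(t(t(d)))) = 1 + depth(t(t(d))) = 1 + 2 = 3
depth(t(t(t(t(d))))) = 1 + depth(t(t(t(d)))) = 1 + 3 = 4
depth(t(t(t(t(t(d)))))) = 1 + depth(t(t(t(t(d))))) = 1 + 4 = 5
depth(t(t(t(t(t(t(d))))))) = 1 + depth(t(t(t(t(t(d)))))) = 1 + 5 = 6
depth(t(t(t(t(t(t(t(d)))))))) = 1 + depth(t(t(t(t(t(t(d))))))) = 1 + 6 = 7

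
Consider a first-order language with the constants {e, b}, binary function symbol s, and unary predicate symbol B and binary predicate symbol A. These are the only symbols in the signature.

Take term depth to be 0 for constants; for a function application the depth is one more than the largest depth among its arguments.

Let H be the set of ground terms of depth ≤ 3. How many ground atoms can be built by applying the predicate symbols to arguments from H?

2092362

First count ground terms of depth ≤ 3.
If N_k denotes the number of depth-≤k ground terms, the 2 constants give N_0 = 2, and each function symbol of arity r contributes N_{k-1}^r new terms at level k: N_k = 2 + N_{k-1}^2.
N_0 = 2
N_1 = 2 + 2^2 = 6
N_2 = 2 + 6^2 = 38
N_3 = 2 + 38^2 = 1446
So |H| = 1446.
Each predicate of arity r yields |H|^r ground atoms (one per choice of an r-tuple from H):
  B: 1446;  A: 1446^2 = 2090916
Total ground atoms: 1446 + 2090916 = 2092362.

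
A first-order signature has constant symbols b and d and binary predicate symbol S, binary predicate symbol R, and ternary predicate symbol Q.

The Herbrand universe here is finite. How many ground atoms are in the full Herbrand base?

With no function symbols, the Herbrand universe is just the 2 constants.
Ground atoms per predicate: S: 2^2 = 4, R: 2^2 = 4, Q: 2^3 = 8.
Herbrand base size = 4 + 4 + 8 = 16.

16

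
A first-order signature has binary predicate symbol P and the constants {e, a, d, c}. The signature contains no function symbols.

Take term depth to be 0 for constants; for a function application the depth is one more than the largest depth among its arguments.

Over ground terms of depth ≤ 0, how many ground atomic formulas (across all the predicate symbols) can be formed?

First count ground terms of depth ≤ 0.
With no function symbols every ground term is a constant, so there are exactly 4 ground terms at every depth bound.
N_0 = 4
Explicitly: e, a, d, c.
So |H| = 4.
Each predicate of arity r yields |H|^r ground atoms (one per choice of an r-tuple from H):
  P: 4^2 = 16
Total ground atoms: 16.

16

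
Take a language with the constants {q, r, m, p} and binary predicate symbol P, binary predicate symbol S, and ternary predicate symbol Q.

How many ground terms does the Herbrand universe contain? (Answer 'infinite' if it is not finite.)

There are no function symbols, so every ground term is one of the 4 constants.
The Herbrand universe is {q, r, m, p}, which is finite with 4 elements.

4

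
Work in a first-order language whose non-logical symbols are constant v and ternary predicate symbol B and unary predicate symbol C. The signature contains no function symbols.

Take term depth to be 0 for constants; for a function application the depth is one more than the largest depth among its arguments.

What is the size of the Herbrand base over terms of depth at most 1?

2

First count ground terms of depth ≤ 1.
With no function symbols every ground term is a constant, so there is exactly 1 ground term at every depth bound.
N_0 = 1
N_1 = 1
So |H| = 1.
Ground atoms are formed by filling each argument slot of a predicate with a term from H, so an r-ary predicate gives |H|^r atoms:
  B: 1^3 = 1;  C: 1
Total ground atoms: 1 + 1 = 2.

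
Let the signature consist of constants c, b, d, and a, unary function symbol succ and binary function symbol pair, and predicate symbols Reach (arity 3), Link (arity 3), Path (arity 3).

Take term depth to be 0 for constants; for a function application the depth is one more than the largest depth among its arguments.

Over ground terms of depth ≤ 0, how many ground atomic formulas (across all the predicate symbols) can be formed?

192

First count ground terms of depth ≤ 0.
Let N_k = |{terms of depth ≤ k}|. Then N_0 = 4 and N_k = 4 + N_{k-1} + N_{k-1}^2 for k ≥ 1 (one summand per function symbol, arity giving the exponent).
N_0 = 4
So |H| = 4.
Each predicate of arity r yields |H|^r ground atoms (one per choice of an r-tuple from H):
  Reach: 4^3 = 64;  Link: 4^3 = 64;  Path: 4^3 = 64
Total ground atoms: 64 + 64 + 64 = 192.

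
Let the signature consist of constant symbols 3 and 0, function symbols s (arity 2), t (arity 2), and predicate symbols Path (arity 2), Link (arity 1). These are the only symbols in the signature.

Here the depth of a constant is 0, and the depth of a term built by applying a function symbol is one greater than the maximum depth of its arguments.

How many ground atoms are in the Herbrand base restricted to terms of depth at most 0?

6

First count ground terms of depth ≤ 0.
Let N_k count ground terms of depth at most k. Each non-constant term of depth ≤ k is some function symbol applied to depth-≤(k−1) arguments, giving N_k = 2 + N_{k-1}^2 + N_{k-1}^2.
N_0 = 2
Explicitly: 3, 0.
So |H| = 2.
Ground atoms are formed by filling each argument slot of a predicate with a term from H, so an r-ary predicate gives |H|^r atoms:
  Path: 2^2 = 4;  Link: 2
Total ground atoms: 4 + 2 = 6.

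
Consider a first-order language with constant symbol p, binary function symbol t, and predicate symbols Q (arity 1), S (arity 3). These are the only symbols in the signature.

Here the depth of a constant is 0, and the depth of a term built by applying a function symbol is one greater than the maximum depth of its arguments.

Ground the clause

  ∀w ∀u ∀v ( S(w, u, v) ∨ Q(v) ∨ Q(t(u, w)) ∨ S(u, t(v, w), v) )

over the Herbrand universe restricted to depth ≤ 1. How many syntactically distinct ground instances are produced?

8

Ground terms of depth ≤ 1:
  Let N_k count ground terms of depth at most k. Each non-constant term of depth ≤ k is some function symbol applied to depth-≤(k−1) arguments, giving N_k = 1 + N_{k-1}^2.
  N_0 = 1
  N_1 = 1 + 1^2 = 2
  Explicitly: p, t(p, p).
So there are 2 ground terms available for substitution.
There are 3 variables to instantiate (w, u, v), each occurring in at least one literal, so different choices give different ground instances.
Number of ground instances = 2^3 = 8.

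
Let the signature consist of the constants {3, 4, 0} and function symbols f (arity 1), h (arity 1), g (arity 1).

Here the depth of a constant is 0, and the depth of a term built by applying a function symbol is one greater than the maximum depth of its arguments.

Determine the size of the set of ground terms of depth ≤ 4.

If N_k denotes the number of depth-≤k ground terms, the 3 constants give N_0 = 3, and each function symbol of arity r contributes N_{k-1}^r new terms at level k: N_k = 3 + N_{k-1} + N_{k-1} + N_{k-1}.
N_0 = 3
N_1 = 3 + 3 + 3 + 3 = 12
N_2 = 3 + 12 + 12 + 12 = 39
N_3 = 3 + 39 + 39 + 39 = 120
N_4 = 3 + 120 + 120 + 120 = 363

363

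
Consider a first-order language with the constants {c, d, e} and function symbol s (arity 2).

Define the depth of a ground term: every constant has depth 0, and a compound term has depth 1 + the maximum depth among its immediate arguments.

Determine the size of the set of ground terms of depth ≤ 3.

21612

Let N_k count ground terms of depth at most k. Each non-constant term of depth ≤ k is some function symbol applied to depth-≤(k−1) arguments, giving N_k = 3 + N_{k-1}^2.
N_0 = 3
N_1 = 3 + 3^2 = 12
N_2 = 3 + 12^2 = 147
N_3 = 3 + 147^2 = 21612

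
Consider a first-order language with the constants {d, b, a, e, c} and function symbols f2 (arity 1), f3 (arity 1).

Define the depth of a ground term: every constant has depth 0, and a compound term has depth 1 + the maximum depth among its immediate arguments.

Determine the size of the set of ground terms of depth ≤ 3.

75

If N_k denotes the number of depth-≤k ground terms, the 5 constants give N_0 = 5, and each function symbol of arity r contributes N_{k-1}^r new terms at level k: N_k = 5 + N_{k-1} + N_{k-1}.
N_0 = 5
N_1 = 5 + 5 + 5 = 15
N_2 = 5 + 15 + 15 = 35
N_3 = 5 + 35 + 35 = 75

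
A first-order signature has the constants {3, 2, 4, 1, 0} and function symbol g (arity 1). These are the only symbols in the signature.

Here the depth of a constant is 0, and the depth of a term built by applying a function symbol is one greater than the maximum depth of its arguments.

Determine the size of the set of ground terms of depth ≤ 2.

Let N_k count ground terms of depth at most k. Each non-constant term of depth ≤ k is some function symbol applied to depth-≤(k−1) arguments, giving N_k = 5 + N_{k-1}.
N_0 = 5
N_1 = 5 + 5 = 10
N_2 = 5 + 10 = 15

15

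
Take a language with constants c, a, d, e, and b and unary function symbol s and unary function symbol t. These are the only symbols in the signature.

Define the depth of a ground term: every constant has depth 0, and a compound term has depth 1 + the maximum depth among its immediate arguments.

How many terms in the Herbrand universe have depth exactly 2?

Count level by level. With function symbols s/1, t/1, the terms of depth ≤ k are the 5 constants together with each function applied to depth-≤(k−1) tuples, so N_k = 5 + N_{k-1} + N_{k-1}.
N_0 = 5
N_1 = 5 + 5 + 5 = 15
N_2 = 5 + 15 + 15 = 35
Terms of depth exactly 2: N_2 − N_1 = 35 − 15 = 20.

20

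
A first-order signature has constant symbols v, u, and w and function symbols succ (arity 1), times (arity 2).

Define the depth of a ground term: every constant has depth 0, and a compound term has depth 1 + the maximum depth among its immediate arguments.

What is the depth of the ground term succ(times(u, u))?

depth(times(u, u)) = 1 + max(0, 0) = 1
depth(succ(times(u, u))) = 1 + depth(times(u, u)) = 1 + 1 = 2

2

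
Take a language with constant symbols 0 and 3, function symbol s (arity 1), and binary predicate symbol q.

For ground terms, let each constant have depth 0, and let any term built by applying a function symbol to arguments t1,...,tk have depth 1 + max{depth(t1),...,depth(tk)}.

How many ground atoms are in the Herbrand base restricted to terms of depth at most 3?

64

First count ground terms of depth ≤ 3.
Let N_k = |{terms of depth ≤ k}|. Then N_0 = 2 and N_k = 2 + N_{k-1} for k ≥ 1 (one summand per function symbol, arity giving the exponent).
N_0 = 2
N_1 = 2 + 2 = 4
N_2 = 2 + 4 = 6
N_3 = 2 + 6 = 8
Explicitly: 0, 3, s(0), s(3), s(s(0)), s(s(3)), s(s(s(0))), s(s(s(3))).
So |H| = 8.
Each predicate of arity r yields |H|^r ground atoms (one per choice of an r-tuple from H):
  q: 8^2 = 64
Total ground atoms: 64.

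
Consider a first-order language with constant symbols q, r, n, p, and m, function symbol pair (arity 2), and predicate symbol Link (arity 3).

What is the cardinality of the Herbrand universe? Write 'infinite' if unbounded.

infinite

The signature has at least one function symbol (pair, arity 2) and at least one constant (q).
Iterating pair gives infinitely many distinct ground terms: q, pair(q, q), pair(pair(q, q), pair(q, q)), ...
So the Herbrand universe is infinite.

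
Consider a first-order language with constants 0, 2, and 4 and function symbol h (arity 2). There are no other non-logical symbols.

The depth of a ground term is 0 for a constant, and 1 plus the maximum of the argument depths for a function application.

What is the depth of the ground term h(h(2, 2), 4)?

depth(h(2, 2)) = 1 + max(0, 0) = 1
depth(h(h(2, 2), 4)) = 1 + max(1, 0) = 2

2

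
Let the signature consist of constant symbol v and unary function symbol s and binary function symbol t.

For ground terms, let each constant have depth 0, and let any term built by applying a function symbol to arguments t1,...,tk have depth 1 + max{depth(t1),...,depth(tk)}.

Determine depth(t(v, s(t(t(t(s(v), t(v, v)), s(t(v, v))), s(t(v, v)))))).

depth(s(v)) = 1 + depth(v) = 1 + 0 = 1
depth(t(v, v)) = 1 + max(0, 0) = 1
depth(t(s(v), t(v, v))) = 1 + max(1, 1) = 2
depth(s(t(v, v))) = 1 + depth(t(v, v)) = 1 + 1 = 2
depth(t(t(s(v), t(v, v)), s(t(v, v)))) = 1 + max(2, 2) = 3
depth(t(t(t(s(v), t(v, v)), s(t(v, v))), s(t(v, v)))) = 1 + max(3, 2) = 4
depth(s(t(t(t(s(v), t(v, v)), s(t(v, v))), s(t(v, v))))) = 1 + depth(t(t(t(s(v), t(v, v)), s(t(v, v))), s(t(v, v)))) = 1 + 4 = 5
depth(t(v, s(t(t(t(s(v), t(v, v)), s(t(v, v))), s(t(v, v)))))) = 1 + max(0, 5) = 6

6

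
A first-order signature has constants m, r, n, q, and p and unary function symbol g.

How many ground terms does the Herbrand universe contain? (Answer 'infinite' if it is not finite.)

The signature has at least one function symbol (g, arity 1) and at least one constant (m).
Iterating g gives infinitely many distinct ground terms: m, g(m), g(g(m)), ...
So the Herbrand universe is infinite.

infinite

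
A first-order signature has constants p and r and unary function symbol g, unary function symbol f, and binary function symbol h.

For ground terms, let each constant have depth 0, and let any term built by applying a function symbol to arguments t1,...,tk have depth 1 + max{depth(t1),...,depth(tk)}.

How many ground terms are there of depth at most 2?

122

Write N_k for the number of ground terms of depth ≤ k. A term of depth ≤ k is either a constant or a function symbol applied to arguments of depth ≤ k−1, so N_k = 2 + N_{k-1} + N_{k-1} + N_{k-1}^2.
N_0 = 2
N_1 = 2 + 2 + 2 + 2^2 = 10
N_2 = 2 + 10 + 10 + 10^2 = 122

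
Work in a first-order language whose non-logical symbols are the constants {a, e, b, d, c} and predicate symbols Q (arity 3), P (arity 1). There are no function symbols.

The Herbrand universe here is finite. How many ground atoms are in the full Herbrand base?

130

With no function symbols, the Herbrand universe is just the 5 constants.
Ground atoms per predicate: Q: 5^3 = 125, P: 5.
Herbrand base size = 125 + 5 = 130.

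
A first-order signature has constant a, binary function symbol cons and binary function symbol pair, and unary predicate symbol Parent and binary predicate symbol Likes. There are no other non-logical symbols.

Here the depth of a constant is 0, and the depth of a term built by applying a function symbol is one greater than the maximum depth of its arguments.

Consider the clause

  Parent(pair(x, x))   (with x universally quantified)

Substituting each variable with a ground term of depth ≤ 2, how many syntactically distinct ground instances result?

Ground terms of depth ≤ 2:
  Let N_k count ground terms of depth at most k. Each non-constant term of depth ≤ k is some function symbol applied to depth-≤(k−1) arguments, giving N_k = 1 + N_{k-1}^2 + N_{k-1}^2.
  N_0 = 1
  N_1 = 1 + 1^2 + 1^2 = 3
  N_2 = 1 + 3^2 + 3^2 = 19
So there are 19 ground terms available for substitution.
The clause has 1 distinct variable (x), which appears in the body. In the free term algebra distinct substitutions yield syntactically distinct ground instances.
Number of ground instances = 19.

19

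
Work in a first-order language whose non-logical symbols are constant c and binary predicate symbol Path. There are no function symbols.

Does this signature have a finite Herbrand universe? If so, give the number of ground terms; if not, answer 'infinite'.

1

There are no function symbols, so the only ground term is the single constant.
The Herbrand universe is {c}, finite with 1 element.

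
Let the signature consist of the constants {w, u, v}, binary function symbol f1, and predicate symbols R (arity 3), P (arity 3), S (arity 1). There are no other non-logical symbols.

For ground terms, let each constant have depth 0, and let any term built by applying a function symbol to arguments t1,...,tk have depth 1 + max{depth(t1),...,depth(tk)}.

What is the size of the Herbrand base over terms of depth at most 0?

First count ground terms of depth ≤ 0.
Count level by level. With function symbols f1/2, the terms of depth ≤ k are the 3 constants together with each function applied to depth-≤(k−1) tuples, so N_k = 3 + N_{k-1}^2.
N_0 = 3
So |H| = 3.
Each predicate of arity r yields |H|^r ground atoms (one per choice of an r-tuple from H):
  R: 3^3 = 27;  P: 3^3 = 27;  S: 3
Total ground atoms: 27 + 27 + 3 = 57.

57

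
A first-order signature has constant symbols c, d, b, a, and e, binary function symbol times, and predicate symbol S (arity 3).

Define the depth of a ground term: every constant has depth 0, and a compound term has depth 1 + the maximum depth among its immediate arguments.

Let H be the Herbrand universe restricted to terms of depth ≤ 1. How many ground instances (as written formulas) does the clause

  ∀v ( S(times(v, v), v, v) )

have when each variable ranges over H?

Ground terms of depth ≤ 1:
  If N_k denotes the number of depth-≤k ground terms, the 5 constants give N_0 = 5, and each function symbol of arity r contributes N_{k-1}^r new terms at level k: N_k = 5 + N_{k-1}^2.
  N_0 = 5
  N_1 = 5 + 5^2 = 30
So there are 30 ground terms available for substitution.
There is 1 variable to instantiate (v),  occurring in at least one literal, so different choices give different ground instances.
Number of ground instances = 30.

30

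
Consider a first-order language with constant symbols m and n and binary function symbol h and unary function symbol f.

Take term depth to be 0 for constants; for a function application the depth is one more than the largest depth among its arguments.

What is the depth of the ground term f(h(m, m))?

2

depth(h(m, m)) = 1 + max(0, 0) = 1
depth(f(h(m, m))) = 1 + depth(h(m, m)) = 1 + 1 = 2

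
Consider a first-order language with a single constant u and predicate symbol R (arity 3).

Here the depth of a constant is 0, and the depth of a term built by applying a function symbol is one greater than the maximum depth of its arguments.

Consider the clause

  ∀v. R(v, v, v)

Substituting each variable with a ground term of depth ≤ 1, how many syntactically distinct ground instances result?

Ground terms of depth ≤ 1:
  With no function symbols every ground term is a constant, so there is exactly 1 ground term at every depth bound.
  N_0 = 1
  N_1 = 1
So there is exactly 1 ground term available for substitution.
There is 1 variable to instantiate (v),  occurring in at least one literal, so different choices give different ground instances.
Number of ground instances = 1.

1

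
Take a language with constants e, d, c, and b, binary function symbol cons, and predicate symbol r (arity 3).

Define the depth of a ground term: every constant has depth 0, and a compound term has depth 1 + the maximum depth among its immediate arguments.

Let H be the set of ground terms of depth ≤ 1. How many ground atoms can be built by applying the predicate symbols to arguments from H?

8000

First count ground terms of depth ≤ 1.
Write N_k for the number of ground terms of depth ≤ k. A term of depth ≤ k is either a constant or a function symbol applied to arguments of depth ≤ k−1, so N_k = 4 + N_{k-1}^2.
N_0 = 4
N_1 = 4 + 4^2 = 20
So |H| = 20.
A ground atom is a predicate applied to a tuple of terms from H, so the count is the sum over predicates of |H|^arity:
  r: 20^3 = 8000
Total ground atoms: 8000.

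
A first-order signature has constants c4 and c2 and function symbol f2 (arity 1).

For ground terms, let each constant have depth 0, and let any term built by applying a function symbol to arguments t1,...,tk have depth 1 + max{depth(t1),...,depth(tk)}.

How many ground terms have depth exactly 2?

Count level by level. With function symbols f2/1, the terms of depth ≤ k are the 2 constants together with each function applied to depth-≤(k−1) tuples, so N_k = 2 + N_{k-1}.
N_0 = 2
N_1 = 2 + 2 = 4
N_2 = 2 + 4 = 6
Terms of depth exactly 2: N_2 − N_1 = 6 − 4 = 2.

2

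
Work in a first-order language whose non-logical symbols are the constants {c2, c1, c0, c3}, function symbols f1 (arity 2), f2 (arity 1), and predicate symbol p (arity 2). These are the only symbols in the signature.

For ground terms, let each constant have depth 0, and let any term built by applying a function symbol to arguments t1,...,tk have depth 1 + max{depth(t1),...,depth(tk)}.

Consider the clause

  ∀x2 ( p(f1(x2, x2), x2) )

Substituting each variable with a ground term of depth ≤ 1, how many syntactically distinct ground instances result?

Ground terms of depth ≤ 1:
  Let N_k = |{terms of depth ≤ k}|. Then N_0 = 4 and N_k = 4 + N_{k-1}^2 + N_{k-1} for k ≥ 1 (one summand per function symbol, arity giving the exponent).
  N_0 = 4
  N_1 = 4 + 4^2 + 4 = 24
So there are 24 ground terms available for substitution.
There is 1 variable to instantiate (x2),  occurring in at least one literal, so different choices give different ground instances.
Number of ground instances = 24.

24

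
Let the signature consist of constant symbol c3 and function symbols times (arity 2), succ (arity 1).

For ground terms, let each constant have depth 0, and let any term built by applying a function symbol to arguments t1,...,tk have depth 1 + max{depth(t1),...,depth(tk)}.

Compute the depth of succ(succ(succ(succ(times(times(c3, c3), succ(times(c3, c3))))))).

7

depth(times(c3, c3)) = 1 + max(0, 0) = 1
depth(succ(times(c3, c3))) = 1 + depth(times(c3, c3)) = 1 + 1 = 2
depth(times(times(c3, c3), succ(times(c3, c3)))) = 1 + max(1, 2) = 3
depth(succ(times(times(c3, c3), succ(times(c3, c3))))) = 1 + depth(times(times(c3, c3), succ(times(c3, c3)))) = 1 + 3 = 4
depth(succ(succ(times(times(c3, c3), succ(times(c3, c3)))))) = 1 + depth(succ(times(times(c3, c3), succ(times(c3, c3))))) = 1 + 4 = 5
depth(succ(succ(succ(times(times(c3, c3), succ(times(c3, c3))))))) = 1 + depth(succ(succ(times(times(c3, c3), succ(times(c3, c3)))))) = 1 + 5 = 6
depth(succ(succ(succ(succ(times(times(c3, c3), succ(times(c3, c3)))))))) = 1 + depth(succ(succ(succ(times(times(c3, c3), succ(times(c3, c3))))))) = 1 + 6 = 7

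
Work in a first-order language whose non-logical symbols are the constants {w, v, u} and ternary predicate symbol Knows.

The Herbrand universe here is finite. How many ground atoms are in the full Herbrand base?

27

With no function symbols, the Herbrand universe is just the 3 constants.
Ground atoms per predicate: Knows: 3^3 = 27.
Herbrand base size = 27 = 27.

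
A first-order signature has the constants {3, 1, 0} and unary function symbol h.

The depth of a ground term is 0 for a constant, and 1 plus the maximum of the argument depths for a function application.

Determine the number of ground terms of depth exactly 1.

3

Count level by level. With function symbols h/1, the terms of depth ≤ k are the 3 constants together with each function applied to depth-≤(k−1) tuples, so N_k = 3 + N_{k-1}.
N_0 = 3
N_1 = 3 + 3 = 6
Terms of depth exactly 1: N_1 − N_0 = 6 − 3 = 3.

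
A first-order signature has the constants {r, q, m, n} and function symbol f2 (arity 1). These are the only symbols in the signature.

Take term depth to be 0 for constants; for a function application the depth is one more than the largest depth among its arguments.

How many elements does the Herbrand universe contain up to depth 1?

8

Write N_k for the number of ground terms of depth ≤ k. A term of depth ≤ k is either a constant or a function symbol applied to arguments of depth ≤ k−1, so N_k = 4 + N_{k-1}.
N_0 = 4
N_1 = 4 + 4 = 8
Explicitly: r, q, m, n, f2(r), f2(q), f2(m), f2(n).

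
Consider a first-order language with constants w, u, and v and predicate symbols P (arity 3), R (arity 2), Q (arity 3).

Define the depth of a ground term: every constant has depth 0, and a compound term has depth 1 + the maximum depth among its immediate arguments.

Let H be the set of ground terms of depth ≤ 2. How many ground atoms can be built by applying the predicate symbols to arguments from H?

63

First count ground terms of depth ≤ 2.
With no function symbols every ground term is a constant, so there are exactly 3 ground terms at every depth bound.
N_0 = 3
N_1 = 3
N_2 = 3
Explicitly: w, u, v.
So |H| = 3.
For each predicate symbol, the number of ground atoms is |H| raised to its arity; summing:
  P: 3^3 = 27;  R: 3^2 = 9;  Q: 3^3 = 27
Total ground atoms: 27 + 9 + 27 = 63.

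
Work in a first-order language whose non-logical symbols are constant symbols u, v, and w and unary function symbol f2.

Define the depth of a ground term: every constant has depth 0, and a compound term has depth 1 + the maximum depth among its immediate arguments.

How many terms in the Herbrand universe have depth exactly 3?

Count level by level. With function symbols f2/1, the terms of depth ≤ k are the 3 constants together with each function applied to depth-≤(k−1) tuples, so N_k = 3 + N_{k-1}.
N_0 = 3
N_1 = 3 + 3 = 6
N_2 = 3 + 6 = 9
N_3 = 3 + 9 = 12
Terms of depth exactly 3: N_3 − N_2 = 12 − 9 = 3.

3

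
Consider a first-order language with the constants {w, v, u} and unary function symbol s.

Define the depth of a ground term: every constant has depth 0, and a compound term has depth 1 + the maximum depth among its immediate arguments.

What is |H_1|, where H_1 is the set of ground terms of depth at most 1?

6

Count level by level. With function symbols s/1, the terms of depth ≤ k are the 3 constants together with each function applied to depth-≤(k−1) tuples, so N_k = 3 + N_{k-1}.
N_0 = 3
N_1 = 3 + 3 = 6
Explicitly: w, v, u, s(w), s(v), s(u).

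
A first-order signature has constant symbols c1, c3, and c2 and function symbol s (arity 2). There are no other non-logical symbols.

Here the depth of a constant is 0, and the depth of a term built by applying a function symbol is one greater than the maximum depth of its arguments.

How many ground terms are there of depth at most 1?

Let N_k = |{terms of depth ≤ k}|. Then N_0 = 3 and N_k = 3 + N_{k-1}^2 for k ≥ 1 (one summand per function symbol, arity giving the exponent).
N_0 = 3
N_1 = 3 + 3^2 = 12

12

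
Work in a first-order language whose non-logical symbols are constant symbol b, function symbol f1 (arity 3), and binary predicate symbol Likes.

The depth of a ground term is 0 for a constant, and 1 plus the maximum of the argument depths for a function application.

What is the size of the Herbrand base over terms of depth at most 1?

4

First count ground terms of depth ≤ 1.
Let N_k count ground terms of depth at most k. Each non-constant term of depth ≤ k is some function symbol applied to depth-≤(k−1) arguments, giving N_k = 1 + N_{k-1}^3.
N_0 = 1
N_1 = 1 + 1^3 = 2
Explicitly: b, f1(b, b, b).
So |H| = 2.
Ground atoms are formed by filling each argument slot of a predicate with a term from H, so an r-ary predicate gives |H|^r atoms:
  Likes: 2^2 = 4
Total ground atoms: 4.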